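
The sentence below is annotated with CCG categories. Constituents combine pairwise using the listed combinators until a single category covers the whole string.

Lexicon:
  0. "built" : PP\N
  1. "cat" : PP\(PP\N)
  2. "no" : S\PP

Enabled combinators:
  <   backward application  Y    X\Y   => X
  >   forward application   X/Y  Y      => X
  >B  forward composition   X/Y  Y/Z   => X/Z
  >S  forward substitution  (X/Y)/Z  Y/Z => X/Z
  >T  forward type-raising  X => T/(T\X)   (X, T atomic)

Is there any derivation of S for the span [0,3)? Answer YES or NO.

YES

[0,3] S   <
  [0,2] PP   <
    [0,1] "built" : PP\N
    [1,2] "cat" : PP\(PP\N)
  [2,3] "no" : S\PP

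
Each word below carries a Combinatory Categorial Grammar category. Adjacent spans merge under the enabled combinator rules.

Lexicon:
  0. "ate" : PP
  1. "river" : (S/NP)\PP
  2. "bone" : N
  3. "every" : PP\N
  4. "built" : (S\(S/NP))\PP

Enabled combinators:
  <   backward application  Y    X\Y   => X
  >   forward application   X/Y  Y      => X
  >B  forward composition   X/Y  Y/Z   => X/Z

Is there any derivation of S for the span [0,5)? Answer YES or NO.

YES

[0,5] S   <
  [0,2] S/NP   <
    [0,1] "ate" : PP
    [1,2] "river" : (S/NP)\PP
  [2,5] S\(S/NP)   <
    [2,4] PP   <
      [2,3] "bone" : N
      [3,4] "every" : PP\N
    [4,5] "built" : (S\(S/NP))\PP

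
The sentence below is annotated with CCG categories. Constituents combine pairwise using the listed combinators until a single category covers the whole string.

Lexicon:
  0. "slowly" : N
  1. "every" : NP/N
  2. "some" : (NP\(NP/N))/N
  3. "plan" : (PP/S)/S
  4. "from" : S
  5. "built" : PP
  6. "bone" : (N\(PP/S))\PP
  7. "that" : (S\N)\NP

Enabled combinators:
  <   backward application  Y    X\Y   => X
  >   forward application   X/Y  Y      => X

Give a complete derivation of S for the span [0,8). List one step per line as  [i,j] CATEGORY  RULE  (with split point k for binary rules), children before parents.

[0,8] S   <
  [0,1] "slowly" : N
  [1,8] S\N   <
    [1,7] NP   <
      [1,2] "every" : NP/N
      [2,7] NP\(NP/N)   >
        [2,3] "some" : (NP\(NP/N))/N
        [3,7] N   <
          [3,5] PP/S   >
            [3,4] "plan" : (PP/S)/S
            [4,5] "from" : S
          [5,7] N\(PP/S)   <
            [5,6] "built" : PP
            [6,7] "bone" : (N\(PP/S))\PP
    [7,8] "that" : (S\N)\NP

[0,1] N  lex  "slowly"
[1,2] NP/N  lex  "every"
[2,3] (NP\(NP/N))/N  lex  "some"
[3,4] (PP/S)/S  lex  "plan"
[4,5] S  lex  "from"
[3,5] PP/S  >  k=4
[5,6] PP  lex  "built"
[6,7] (N\(PP/S))\PP  lex  "bone"
[5,7] N\(PP/S)  <  k=6
[3,7] N  <  k=5
[2,7] NP\(NP/N)  >  k=3
[1,7] NP  <  k=2
[7,8] (S\N)\NP  lex  "that"
[1,8] S\N  <  k=7
[0,8] S  <  k=1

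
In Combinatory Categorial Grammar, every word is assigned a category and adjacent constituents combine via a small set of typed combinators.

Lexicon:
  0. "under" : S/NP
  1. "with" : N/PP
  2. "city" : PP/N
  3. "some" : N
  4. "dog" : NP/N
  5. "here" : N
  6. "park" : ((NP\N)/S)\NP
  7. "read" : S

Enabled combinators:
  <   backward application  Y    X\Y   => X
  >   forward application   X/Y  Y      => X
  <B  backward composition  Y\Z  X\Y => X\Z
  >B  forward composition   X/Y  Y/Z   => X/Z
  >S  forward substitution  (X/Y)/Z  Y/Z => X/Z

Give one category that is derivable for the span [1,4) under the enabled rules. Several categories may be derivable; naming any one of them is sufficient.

[0,8] S   >
  [0,1] "under" : S/NP
  [1,8] NP   <
    [1,4] N   >
      [1,2] "with" : N/PP
      [2,4] PP   >
        [2,3] "city" : PP/N
        [3,4] "some" : N
    [4,8] NP\N   >
      [4,7] (NP\N)/S   <
        [4,6] NP   >
          [4,5] "dog" : NP/N
          [5,6] "here" : N
        [6,7] "park" : ((NP\N)/S)\NP
      [7,8] "read" : S

N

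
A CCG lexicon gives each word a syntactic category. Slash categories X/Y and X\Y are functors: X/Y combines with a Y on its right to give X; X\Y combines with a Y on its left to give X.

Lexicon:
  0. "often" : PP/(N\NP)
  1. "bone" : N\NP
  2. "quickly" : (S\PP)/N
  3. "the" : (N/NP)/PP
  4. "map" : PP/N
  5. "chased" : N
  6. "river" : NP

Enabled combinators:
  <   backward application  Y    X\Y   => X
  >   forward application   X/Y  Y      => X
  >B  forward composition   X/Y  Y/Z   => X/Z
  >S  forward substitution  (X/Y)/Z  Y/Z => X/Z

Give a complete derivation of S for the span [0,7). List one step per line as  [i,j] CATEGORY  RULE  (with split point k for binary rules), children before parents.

[0,7] S   <
  [0,2] PP   >
    [0,1] "often" : PP/(N\NP)
    [1,2] "bone" : N\NP
  [2,7] S\PP   >
    [2,3] "quickly" : (S\PP)/N
    [3,7] N   >
      [3,6] N/NP   >
        [3,4] "the" : (N/NP)/PP
        [4,6] PP   >
          [4,5] "map" : PP/N
          [5,6] "chased" : N
      [6,7] "river" : NP

[0,1] PP/(N\NP)  lex  "often"
[1,2] N\NP  lex  "bone"
[0,2] PP  >  k=1
[2,3] (S\PP)/N  lex  "quickly"
[3,4] (N/NP)/PP  lex  "the"
[4,5] PP/N  lex  "map"
[5,6] N  lex  "chased"
[4,6] PP  >  k=5
[3,6] N/NP  >  k=4
[6,7] NP  lex  "river"
[3,7] N  >  k=6
[2,7] S\PP  >  k=3
[0,7] S  <  k=2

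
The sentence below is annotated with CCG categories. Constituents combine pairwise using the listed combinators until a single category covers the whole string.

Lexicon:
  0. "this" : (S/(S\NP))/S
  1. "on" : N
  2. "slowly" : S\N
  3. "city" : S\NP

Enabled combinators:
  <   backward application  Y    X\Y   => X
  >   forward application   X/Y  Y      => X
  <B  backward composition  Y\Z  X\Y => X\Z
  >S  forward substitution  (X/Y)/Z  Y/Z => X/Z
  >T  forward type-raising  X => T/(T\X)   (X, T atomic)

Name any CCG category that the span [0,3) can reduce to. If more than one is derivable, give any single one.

[0,4] S   >
  [0,3] S/(S\NP)   >
    [0,1] "this" : (S/(S\NP))/S
    [1,3] S   <
      [1,2] "on" : N
      [2,3] "slowly" : S\N
  [3,4] "city" : S\NP

S/(S\NP)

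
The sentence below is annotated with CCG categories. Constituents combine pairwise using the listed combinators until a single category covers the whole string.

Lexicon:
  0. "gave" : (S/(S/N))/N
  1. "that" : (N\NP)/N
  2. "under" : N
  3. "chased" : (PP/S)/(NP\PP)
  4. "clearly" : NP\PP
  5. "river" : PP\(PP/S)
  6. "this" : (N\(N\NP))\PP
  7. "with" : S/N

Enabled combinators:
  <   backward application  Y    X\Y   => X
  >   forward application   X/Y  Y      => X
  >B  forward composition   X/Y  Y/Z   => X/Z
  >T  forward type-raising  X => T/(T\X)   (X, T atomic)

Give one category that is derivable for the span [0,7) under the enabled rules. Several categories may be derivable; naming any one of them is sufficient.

S/(S/N)

[0,8] S   >
  [0,7] S/(S/N)   >
    [0,1] "gave" : (S/(S/N))/N
    [1,7] N   <
      [1,3] N\NP   >
        [1,2] "that" : (N\NP)/N
        [2,3] "under" : N
      [3,7] N\(N\NP)   <
        [3,6] PP   <
          [3,5] PP/S   >
            [3,4] "chased" : (PP/S)/(NP\PP)
            [4,5] "clearly" : NP\PP
          [5,6] "river" : PP\(PP/S)
        [6,7] "this" : (N\(N\NP))\PP
  [7,8] "with" : S/N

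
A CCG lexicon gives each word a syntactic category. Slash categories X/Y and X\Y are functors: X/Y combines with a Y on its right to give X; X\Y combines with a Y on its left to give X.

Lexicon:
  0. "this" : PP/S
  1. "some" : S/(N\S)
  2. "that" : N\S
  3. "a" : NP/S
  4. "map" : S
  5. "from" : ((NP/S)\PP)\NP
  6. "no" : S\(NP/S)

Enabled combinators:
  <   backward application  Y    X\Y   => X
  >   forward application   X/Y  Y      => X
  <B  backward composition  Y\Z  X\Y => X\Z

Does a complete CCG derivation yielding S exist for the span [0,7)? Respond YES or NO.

YES

[0,7] S   <
  [0,3] PP   >
    [0,1] "this" : PP/S
    [1,3] S   >
      [1,2] "some" : S/(N\S)
      [2,3] "that" : N\S
  [3,7] S\PP   <B
    [3,6] (NP/S)\PP   <
      [3,5] NP   >
        [3,4] "a" : NP/S
        [4,5] "map" : S
      [5,6] "from" : ((NP/S)\PP)\NP
    [6,7] "no" : S\(NP/S)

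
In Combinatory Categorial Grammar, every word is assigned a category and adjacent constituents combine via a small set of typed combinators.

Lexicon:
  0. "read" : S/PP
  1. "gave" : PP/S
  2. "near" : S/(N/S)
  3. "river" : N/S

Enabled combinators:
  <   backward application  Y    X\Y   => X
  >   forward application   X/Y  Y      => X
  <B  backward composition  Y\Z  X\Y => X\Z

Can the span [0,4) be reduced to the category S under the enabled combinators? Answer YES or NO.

[0,4] S   >
  [0,1] "read" : S/PP
  [1,4] PP   >
    [1,2] "gave" : PP/S
    [2,4] S   >
      [2,3] "near" : S/(N/S)
      [3,4] "river" : N/S

YES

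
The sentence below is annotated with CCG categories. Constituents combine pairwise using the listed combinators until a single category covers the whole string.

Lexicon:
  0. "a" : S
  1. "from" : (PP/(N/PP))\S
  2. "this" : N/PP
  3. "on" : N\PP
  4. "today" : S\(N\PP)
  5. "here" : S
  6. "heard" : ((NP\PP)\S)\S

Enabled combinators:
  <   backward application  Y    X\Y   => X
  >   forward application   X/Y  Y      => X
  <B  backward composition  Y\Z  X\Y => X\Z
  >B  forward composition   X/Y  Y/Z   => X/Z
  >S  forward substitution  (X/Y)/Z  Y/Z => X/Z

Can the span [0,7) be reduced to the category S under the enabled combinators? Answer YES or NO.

S (PP/(N/PP))\S N/PP N\PP S\(N\PP) S ((NP\PP)\S)\S
CKY chart[0,7] = {NP}; S ∉ chart

NO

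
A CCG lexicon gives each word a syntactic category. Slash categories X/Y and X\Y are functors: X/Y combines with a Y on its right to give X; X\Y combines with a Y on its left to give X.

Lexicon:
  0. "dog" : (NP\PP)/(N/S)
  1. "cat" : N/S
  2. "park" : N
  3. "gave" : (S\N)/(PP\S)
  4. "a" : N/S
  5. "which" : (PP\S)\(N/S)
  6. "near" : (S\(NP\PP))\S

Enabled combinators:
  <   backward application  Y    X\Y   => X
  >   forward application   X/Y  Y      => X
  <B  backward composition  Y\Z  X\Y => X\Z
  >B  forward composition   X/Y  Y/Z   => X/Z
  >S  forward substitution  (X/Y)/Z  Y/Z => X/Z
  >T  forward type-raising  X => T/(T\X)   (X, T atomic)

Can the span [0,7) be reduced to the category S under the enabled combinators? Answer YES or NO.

[0,7] S   <
  [0,2] NP\PP   >
    [0,1] "dog" : (NP\PP)/(N/S)
    [1,2] "cat" : N/S
  [2,7] S\(NP\PP)   <
    [2,6] S   >
      [2,3] S/(S\N)   >T
        [2,3] "park" : N
      [3,6] S\N   >
        [3,4] "gave" : (S\N)/(PP\S)
        [4,6] PP\S   <
          [4,5] "a" : N/S
          [5,6] "which" : (PP\S)\(N/S)
    [6,7] "near" : (S\(NP\PP))\S

YES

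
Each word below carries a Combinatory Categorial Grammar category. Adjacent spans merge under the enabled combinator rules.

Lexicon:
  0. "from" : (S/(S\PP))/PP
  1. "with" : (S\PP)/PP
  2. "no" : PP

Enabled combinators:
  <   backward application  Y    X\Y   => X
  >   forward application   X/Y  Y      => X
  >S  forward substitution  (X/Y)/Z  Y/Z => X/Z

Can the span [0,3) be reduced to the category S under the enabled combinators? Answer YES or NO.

[0,3] S   >
  [0,2] S/PP   >S
    [0,1] "from" : (S/(S\PP))/PP
    [1,2] "with" : (S\PP)/PP
  [2,3] "no" : PP

YES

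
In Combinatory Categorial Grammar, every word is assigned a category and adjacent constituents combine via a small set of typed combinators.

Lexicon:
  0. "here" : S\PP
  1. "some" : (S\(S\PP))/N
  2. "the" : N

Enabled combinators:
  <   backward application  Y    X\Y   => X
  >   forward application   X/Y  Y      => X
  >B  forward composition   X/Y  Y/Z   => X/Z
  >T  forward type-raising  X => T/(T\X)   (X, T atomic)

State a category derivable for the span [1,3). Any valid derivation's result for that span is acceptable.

[0,3] S   <
  [0,1] "here" : S\PP
  [1,3] S\(S\PP)   >
    [1,2] "some" : (S\(S\PP))/N
    [2,3] "the" : N

S\(S\PP)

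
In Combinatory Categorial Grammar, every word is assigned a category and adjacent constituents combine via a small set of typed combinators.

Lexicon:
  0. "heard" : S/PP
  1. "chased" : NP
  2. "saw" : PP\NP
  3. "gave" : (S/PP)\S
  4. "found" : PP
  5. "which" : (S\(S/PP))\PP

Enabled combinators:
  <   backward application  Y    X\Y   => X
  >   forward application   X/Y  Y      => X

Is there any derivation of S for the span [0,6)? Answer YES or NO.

YES

[0,6] S   <
  [0,4] S/PP   <
    [0,3] S   >
      [0,1] "heard" : S/PP
      [1,3] PP   <
        [1,2] "chased" : NP
        [2,3] "saw" : PP\NP
    [3,4] "gave" : (S/PP)\S
  [4,6] S\(S/PP)   <
    [4,5] "found" : PP
    [5,6] "which" : (S\(S/PP))\PP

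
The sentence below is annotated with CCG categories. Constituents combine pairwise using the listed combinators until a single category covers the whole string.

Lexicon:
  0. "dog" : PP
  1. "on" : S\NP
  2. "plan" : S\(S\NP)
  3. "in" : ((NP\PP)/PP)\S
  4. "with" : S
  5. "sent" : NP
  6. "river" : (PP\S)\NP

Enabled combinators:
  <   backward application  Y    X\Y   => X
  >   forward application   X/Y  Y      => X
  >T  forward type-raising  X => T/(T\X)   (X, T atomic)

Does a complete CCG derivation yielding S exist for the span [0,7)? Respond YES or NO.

PP S\NP S\(S\NP) ((NP\PP)/PP)\S S NP (PP\S)\NP
CKY chart[0,7] = {N/(N\NP), NP, NP/(NP\NP), PP/(PP\NP), S/(S\NP)}; S ∉ chart

NO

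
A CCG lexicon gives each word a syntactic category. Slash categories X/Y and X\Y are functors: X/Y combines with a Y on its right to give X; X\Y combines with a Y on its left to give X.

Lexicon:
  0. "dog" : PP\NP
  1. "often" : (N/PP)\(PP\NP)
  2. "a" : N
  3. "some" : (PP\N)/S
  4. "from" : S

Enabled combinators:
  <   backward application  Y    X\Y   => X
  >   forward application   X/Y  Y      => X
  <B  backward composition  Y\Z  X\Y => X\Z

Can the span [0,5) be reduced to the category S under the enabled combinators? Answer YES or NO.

NO

PP\NP (N/PP)\(PP\NP) N (PP\N)/S S
CKY chart[0,5] = {N}; S ∉ chart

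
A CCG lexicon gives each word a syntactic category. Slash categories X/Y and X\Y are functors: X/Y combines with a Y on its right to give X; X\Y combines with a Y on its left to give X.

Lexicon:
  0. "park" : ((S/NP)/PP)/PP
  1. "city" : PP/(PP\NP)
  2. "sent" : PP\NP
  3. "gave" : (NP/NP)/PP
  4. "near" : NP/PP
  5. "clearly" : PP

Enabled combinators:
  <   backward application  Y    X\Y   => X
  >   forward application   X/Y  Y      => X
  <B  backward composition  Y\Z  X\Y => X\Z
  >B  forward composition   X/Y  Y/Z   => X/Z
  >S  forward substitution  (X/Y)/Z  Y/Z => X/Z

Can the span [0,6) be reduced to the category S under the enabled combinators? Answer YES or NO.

YES

[0,6] S   >
  [0,5] S/PP   >S
    [0,3] (S/NP)/PP   >
      [0,1] "park" : ((S/NP)/PP)/PP
      [1,3] PP   >
        [1,2] "city" : PP/(PP\NP)
        [2,3] "sent" : PP\NP
    [3,5] NP/PP   >S
      [3,4] "gave" : (NP/NP)/PP
      [4,5] "near" : NP/PP
  [5,6] "clearly" : PP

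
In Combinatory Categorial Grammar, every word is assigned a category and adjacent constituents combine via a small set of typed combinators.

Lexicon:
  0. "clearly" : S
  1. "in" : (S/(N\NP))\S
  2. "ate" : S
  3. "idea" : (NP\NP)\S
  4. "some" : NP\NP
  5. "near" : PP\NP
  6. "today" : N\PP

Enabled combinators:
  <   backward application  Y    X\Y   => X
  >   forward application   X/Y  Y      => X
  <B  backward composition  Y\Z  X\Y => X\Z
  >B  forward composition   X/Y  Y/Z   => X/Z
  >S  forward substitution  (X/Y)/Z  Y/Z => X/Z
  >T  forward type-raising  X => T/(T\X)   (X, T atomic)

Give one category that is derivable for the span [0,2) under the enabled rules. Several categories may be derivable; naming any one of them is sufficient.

[0,7] S   >
  [0,2] S/(N\NP)   <
    [0,1] "clearly" : S
    [1,2] "in" : (S/(N\NP))\S
  [2,7] N\NP   <B
    [2,4] NP\NP   <
      [2,3] "ate" : S
      [3,4] "idea" : (NP\NP)\S
    [4,7] N\NP   <B
      [4,5] "some" : NP\NP
      [5,7] N\NP   <B
        [5,6] "near" : PP\NP
        [6,7] "today" : N\PP

S/(N\NP)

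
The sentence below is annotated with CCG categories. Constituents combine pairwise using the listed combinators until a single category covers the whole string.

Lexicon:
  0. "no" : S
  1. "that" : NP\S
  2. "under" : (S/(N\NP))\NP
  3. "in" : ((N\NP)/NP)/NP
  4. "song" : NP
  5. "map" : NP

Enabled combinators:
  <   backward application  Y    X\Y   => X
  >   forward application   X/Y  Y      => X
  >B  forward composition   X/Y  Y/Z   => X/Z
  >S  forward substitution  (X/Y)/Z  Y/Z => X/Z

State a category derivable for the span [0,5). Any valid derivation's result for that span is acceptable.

S/NP

[0,6] S   >
  [0,5] S/NP   >B
    [0,3] S/(N\NP)   <
      [0,2] NP   <
        [0,1] "no" : S
        [1,2] "that" : NP\S
      [2,3] "under" : (S/(N\NP))\NP
    [3,5] (N\NP)/NP   >
      [3,4] "in" : ((N\NP)/NP)/NP
      [4,5] "song" : NP
  [5,6] "map" : NP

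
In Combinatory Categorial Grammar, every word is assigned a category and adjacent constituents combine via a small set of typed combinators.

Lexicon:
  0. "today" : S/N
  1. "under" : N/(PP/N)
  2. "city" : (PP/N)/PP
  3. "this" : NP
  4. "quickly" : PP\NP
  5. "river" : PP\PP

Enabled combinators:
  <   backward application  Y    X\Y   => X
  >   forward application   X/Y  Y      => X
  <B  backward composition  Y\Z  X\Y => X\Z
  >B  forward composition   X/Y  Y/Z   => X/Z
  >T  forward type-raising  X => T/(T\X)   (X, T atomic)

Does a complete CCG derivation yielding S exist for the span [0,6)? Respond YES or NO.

[0,6] S   >
  [0,3] S/PP   >B
    [0,1] "today" : S/N
    [1,3] N/PP   >B
      [1,2] "under" : N/(PP/N)
      [2,3] "city" : (PP/N)/PP
  [3,6] PP   >
    [3,4] PP/(PP\NP)   >T
      [3,4] "this" : NP
    [4,6] PP\NP   <B
      [4,5] "quickly" : PP\NP
      [5,6] "river" : PP\PP

YES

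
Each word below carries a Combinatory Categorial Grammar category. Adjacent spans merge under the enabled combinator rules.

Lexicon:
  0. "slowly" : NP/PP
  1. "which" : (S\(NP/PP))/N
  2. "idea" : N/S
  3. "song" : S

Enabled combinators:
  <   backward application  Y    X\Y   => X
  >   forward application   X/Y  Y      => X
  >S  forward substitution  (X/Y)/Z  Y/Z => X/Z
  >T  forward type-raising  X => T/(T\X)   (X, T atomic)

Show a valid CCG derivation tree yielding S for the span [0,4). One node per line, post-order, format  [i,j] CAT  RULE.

[0,4] S   <
  [0,1] "slowly" : NP/PP
  [1,4] S\(NP/PP)   >
    [1,2] "which" : (S\(NP/PP))/N
    [2,4] N   >
      [2,3] "idea" : N/S
      [3,4] "song" : S

[0,1] NP/PP  lex  "slowly"
[1,2] (S\(NP/PP))/N  lex  "which"
[2,3] N/S  lex  "idea"
[3,4] S  lex  "song"
[2,4] N  >  k=3
[1,4] S\(NP/PP)  >  k=2
[0,4] S  <  k=1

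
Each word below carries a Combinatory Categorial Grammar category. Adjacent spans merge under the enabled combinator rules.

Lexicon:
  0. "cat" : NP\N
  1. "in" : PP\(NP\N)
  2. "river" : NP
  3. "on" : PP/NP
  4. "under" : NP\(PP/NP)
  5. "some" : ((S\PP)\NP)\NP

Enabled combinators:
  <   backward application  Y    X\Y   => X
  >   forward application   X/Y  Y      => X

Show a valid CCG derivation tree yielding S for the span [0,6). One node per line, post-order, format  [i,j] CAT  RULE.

[0,6] S   <
  [0,2] PP   <
    [0,1] "cat" : NP\N
    [1,2] "in" : PP\(NP\N)
  [2,6] S\PP   <
    [2,3] "river" : NP
    [3,6] (S\PP)\NP   <
      [3,5] NP   <
        [3,4] "on" : PP/NP
        [4,5] "under" : NP\(PP/NP)
      [5,6] "some" : ((S\PP)\NP)\NP

[0,1] NP\N  lex  "cat"
[1,2] PP\(NP\N)  lex  "in"
[0,2] PP  <  k=1
[2,3] NP  lex  "river"
[3,4] PP/NP  lex  "on"
[4,5] NP\(PP/NP)  lex  "under"
[3,5] NP  <  k=4
[5,6] ((S\PP)\NP)\NP  lex  "some"
[3,6] (S\PP)\NP  <  k=5
[2,6] S\PP  <  k=3
[0,6] S  <  k=2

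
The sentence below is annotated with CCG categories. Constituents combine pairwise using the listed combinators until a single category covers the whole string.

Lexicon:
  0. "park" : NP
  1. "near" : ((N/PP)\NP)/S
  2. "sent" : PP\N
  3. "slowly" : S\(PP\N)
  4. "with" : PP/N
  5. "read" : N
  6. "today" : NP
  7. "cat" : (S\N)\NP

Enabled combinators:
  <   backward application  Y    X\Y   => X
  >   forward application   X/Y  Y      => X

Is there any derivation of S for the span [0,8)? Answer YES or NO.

YES

[0,8] S   <
  [0,6] N   >
    [0,4] N/PP   <
      [0,1] "park" : NP
      [1,4] (N/PP)\NP   >
        [1,2] "near" : ((N/PP)\NP)/S
        [2,4] S   <
          [2,3] "sent" : PP\N
          [3,4] "slowly" : S\(PP\N)
    [4,6] PP   >
      [4,5] "with" : PP/N
      [5,6] "read" : N
  [6,8] S\N   <
    [6,7] "today" : NP
    [7,8] "cat" : (S\N)\NP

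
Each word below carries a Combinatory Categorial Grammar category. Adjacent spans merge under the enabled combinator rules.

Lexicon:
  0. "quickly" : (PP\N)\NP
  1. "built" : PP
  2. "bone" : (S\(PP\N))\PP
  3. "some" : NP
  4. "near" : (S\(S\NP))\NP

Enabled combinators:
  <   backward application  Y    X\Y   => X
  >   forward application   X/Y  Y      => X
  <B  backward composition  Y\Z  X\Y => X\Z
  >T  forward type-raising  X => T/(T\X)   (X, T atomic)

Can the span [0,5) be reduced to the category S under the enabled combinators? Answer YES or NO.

YES

[0,5] S   <
  [0,3] S\NP   <B
    [0,1] "quickly" : (PP\N)\NP
    [1,3] S\(PP\N)   <
      [1,2] "built" : PP
      [2,3] "bone" : (S\(PP\N))\PP
  [3,5] S\(S\NP)   <
    [3,4] "some" : NP
    [4,5] "near" : (S\(S\NP))\NP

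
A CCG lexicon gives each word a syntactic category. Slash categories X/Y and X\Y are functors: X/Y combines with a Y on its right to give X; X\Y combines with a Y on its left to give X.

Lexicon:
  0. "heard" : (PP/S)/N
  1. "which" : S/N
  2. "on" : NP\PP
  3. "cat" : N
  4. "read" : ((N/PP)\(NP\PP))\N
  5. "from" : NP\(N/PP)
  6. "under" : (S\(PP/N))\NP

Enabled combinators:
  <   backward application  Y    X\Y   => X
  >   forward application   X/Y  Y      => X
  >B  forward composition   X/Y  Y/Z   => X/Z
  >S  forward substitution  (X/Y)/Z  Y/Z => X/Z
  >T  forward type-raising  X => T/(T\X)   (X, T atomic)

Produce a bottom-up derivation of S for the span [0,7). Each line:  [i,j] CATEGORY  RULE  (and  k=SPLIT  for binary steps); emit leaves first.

[0,7] S   <
  [0,2] PP/N   >S
    [0,1] "heard" : (PP/S)/N
    [1,2] "which" : S/N
  [2,7] S\(PP/N)   <
    [2,6] NP   <
      [2,5] N/PP   <
        [2,3] "on" : NP\PP
        [3,5] (N/PP)\(NP\PP)   <
          [3,4] "cat" : N
          [4,5] "read" : ((N/PP)\(NP\PP))\N
      [5,6] "from" : NP\(N/PP)
    [6,7] "under" : (S\(PP/N))\NP

[0,1] (PP/S)/N  lex  "heard"
[1,2] S/N  lex  "which"
[0,2] PP/N  >S  k=1
[2,3] NP\PP  lex  "on"
[3,4] N  lex  "cat"
[4,5] ((N/PP)\(NP\PP))\N  lex  "read"
[3,5] (N/PP)\(NP\PP)  <  k=4
[2,5] N/PP  <  k=3
[5,6] NP\(N/PP)  lex  "from"
[2,6] NP  <  k=5
[6,7] (S\(PP/N))\NP  lex  "under"
[2,7] S\(PP/N)  <  k=6
[0,7] S  <  k=2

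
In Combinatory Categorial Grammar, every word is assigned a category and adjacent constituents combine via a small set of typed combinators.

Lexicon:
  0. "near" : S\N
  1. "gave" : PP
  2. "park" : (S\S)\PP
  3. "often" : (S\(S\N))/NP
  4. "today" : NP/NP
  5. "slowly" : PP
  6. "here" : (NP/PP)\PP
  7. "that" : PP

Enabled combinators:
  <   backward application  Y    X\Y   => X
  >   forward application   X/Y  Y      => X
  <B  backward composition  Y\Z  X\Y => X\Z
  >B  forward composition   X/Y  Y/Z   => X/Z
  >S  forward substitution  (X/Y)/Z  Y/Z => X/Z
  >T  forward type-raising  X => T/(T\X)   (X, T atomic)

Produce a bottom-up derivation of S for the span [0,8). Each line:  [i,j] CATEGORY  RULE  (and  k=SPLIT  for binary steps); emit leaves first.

[0,8] S   <
  [0,3] S\N   <B
    [0,1] "near" : S\N
    [1,3] S\S   <
      [1,2] "gave" : PP
      [2,3] "park" : (S\S)\PP
  [3,8] S\(S\N)   >
    [3,4] "often" : (S\(S\N))/NP
    [4,8] NP   >
      [4,7] NP/PP   >B
        [4,5] "today" : NP/NP
        [5,7] NP/PP   <
          [5,6] "slowly" : PP
          [6,7] "here" : (NP/PP)\PP
      [7,8] "that" : PP

[0,1] S\N  lex  "near"
[1,2] PP  lex  "gave"
[2,3] (S\S)\PP  lex  "park"
[1,3] S\S  <  k=2
[0,3] S\N  <B  k=1
[3,4] (S\(S\N))/NP  lex  "often"
[4,5] NP/NP  lex  "today"
[5,6] PP  lex  "slowly"
[6,7] (NP/PP)\PP  lex  "here"
[5,7] NP/PP  <  k=6
[4,7] NP/PP  >B  k=5
[7,8] PP  lex  "that"
[4,8] NP  >  k=7
[3,8] S\(S\N)  >  k=4
[0,8] S  <  k=3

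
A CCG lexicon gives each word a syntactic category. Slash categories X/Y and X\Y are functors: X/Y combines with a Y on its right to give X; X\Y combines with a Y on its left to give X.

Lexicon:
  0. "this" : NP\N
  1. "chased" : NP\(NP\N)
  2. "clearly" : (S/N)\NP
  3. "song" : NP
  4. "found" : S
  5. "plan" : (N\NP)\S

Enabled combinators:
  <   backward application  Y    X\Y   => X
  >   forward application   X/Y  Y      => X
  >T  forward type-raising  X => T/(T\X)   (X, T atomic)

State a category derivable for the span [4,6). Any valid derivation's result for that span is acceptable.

[0,6] S   >
  [0,3] S/N   <
    [0,2] NP   <
      [0,1] "this" : NP\N
      [1,2] "chased" : NP\(NP\N)
    [2,3] "clearly" : (S/N)\NP
  [3,6] N   <
    [3,4] "song" : NP
    [4,6] N\NP   <
      [4,5] "found" : S
      [5,6] "plan" : (N\NP)\S

N\NP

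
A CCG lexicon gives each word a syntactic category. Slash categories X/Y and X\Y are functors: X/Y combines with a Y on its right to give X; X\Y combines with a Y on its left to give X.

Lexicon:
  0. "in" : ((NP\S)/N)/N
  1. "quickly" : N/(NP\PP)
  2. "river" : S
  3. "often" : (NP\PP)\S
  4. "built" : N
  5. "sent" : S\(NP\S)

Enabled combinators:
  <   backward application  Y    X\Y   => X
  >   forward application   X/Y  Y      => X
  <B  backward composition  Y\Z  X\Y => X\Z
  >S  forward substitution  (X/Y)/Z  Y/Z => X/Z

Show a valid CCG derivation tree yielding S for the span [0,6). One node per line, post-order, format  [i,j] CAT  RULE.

[0,6] S   <
  [0,5] NP\S   >
    [0,4] (NP\S)/N   >
      [0,1] "in" : ((NP\S)/N)/N
      [1,4] N   >
        [1,2] "quickly" : N/(NP\PP)
        [2,4] NP\PP   <
          [2,3] "river" : S
          [3,4] "often" : (NP\PP)\S
    [4,5] "built" : N
  [5,6] "sent" : S\(NP\S)

[0,1] ((NP\S)/N)/N  lex  "in"
[1,2] N/(NP\PP)  lex  "quickly"
[2,3] S  lex  "river"
[3,4] (NP\PP)\S  lex  "often"
[2,4] NP\PP  <  k=3
[1,4] N  >  k=2
[0,4] (NP\S)/N  >  k=1
[4,5] N  lex  "built"
[0,5] NP\S  >  k=4
[5,6] S\(NP\S)  lex  "sent"
[0,6] S  <  k=5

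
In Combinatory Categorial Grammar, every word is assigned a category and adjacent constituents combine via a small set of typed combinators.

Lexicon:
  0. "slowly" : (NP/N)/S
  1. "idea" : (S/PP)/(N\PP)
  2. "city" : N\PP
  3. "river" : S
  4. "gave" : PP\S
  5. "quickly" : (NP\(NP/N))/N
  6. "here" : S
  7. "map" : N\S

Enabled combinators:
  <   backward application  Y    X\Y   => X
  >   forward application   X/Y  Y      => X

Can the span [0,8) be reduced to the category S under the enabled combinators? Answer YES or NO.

(NP/N)/S (S/PP)/(N\PP) N\PP S PP\S (NP\(NP/N))/N S N\S
CKY chart[0,8] = {NP}; S ∉ chart

NO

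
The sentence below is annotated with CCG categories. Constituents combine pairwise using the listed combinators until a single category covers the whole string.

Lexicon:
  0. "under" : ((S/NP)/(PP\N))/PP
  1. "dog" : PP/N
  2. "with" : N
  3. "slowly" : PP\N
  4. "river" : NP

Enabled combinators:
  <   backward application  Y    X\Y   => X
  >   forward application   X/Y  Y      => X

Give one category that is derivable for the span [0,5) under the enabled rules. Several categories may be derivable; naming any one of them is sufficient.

S

[0,5] S   >
  [0,4] S/NP   >
    [0,3] (S/NP)/(PP\N)   >
      [0,1] "under" : ((S/NP)/(PP\N))/PP
      [1,3] PP   >
        [1,2] "dog" : PP/N
        [2,3] "with" : N
    [3,4] "slowly" : PP\N
  [4,5] "river" : NP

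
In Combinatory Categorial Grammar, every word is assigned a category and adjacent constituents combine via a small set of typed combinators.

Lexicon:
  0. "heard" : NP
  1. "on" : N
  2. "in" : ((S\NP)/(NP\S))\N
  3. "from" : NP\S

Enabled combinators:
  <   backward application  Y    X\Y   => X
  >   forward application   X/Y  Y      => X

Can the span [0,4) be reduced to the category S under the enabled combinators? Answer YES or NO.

[0,4] S   <
  [0,1] "heard" : NP
  [1,4] S\NP   >
    [1,3] (S\NP)/(NP\S)   <
      [1,2] "on" : N
      [2,3] "in" : ((S\NP)/(NP\S))\N
    [3,4] "from" : NP\S

YES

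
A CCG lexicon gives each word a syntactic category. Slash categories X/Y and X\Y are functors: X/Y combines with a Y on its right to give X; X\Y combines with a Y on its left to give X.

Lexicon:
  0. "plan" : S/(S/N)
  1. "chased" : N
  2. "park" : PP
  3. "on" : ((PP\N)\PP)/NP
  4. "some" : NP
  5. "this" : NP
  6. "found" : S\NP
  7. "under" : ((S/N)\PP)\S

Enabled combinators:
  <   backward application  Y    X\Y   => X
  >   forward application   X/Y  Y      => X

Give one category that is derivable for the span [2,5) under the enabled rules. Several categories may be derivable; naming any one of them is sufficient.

PP\N

[0,8] S   >
  [0,1] "plan" : S/(S/N)
  [1,8] S/N   <
    [1,5] PP   <
      [1,2] "chased" : N
      [2,5] PP\N   <
        [2,3] "park" : PP
        [3,5] (PP\N)\PP   >
          [3,4] "on" : ((PP\N)\PP)/NP
          [4,5] "some" : NP
    [5,8] (S/N)\PP   <
      [5,7] S   <
        [5,6] "this" : NP
        [6,7] "found" : S\NP
      [7,8] "under" : ((S/N)\PP)\S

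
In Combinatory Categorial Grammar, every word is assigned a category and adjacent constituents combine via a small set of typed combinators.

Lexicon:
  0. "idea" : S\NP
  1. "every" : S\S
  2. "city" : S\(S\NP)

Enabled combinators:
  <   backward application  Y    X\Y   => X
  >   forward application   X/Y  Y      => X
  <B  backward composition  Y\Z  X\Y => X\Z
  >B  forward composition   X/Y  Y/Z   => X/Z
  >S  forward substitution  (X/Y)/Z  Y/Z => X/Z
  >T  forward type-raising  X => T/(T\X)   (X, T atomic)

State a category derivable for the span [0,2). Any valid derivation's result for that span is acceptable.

[0,3] S   <
  [0,2] S\NP   <B
    [0,1] "idea" : S\NP
    [1,2] "every" : S\S
  [2,3] "city" : S\(S\NP)

S\NP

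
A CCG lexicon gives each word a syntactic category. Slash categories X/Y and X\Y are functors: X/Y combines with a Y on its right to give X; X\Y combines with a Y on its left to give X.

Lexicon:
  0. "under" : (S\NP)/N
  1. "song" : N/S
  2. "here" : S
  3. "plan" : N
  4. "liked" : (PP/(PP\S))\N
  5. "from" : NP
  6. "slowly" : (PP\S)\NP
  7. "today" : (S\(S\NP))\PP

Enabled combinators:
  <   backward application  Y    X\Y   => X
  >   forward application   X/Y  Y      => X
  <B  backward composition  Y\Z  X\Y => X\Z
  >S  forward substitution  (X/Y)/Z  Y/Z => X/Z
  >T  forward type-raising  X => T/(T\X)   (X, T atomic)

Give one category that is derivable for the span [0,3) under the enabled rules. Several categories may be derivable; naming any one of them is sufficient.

[0,8] S   <
  [0,3] S\NP   >
    [0,1] "under" : (S\NP)/N
    [1,3] N   >
      [1,2] "song" : N/S
      [2,3] "here" : S
  [3,8] S\(S\NP)   <
    [3,7] PP   >
      [3,5] PP/(PP\S)   <
        [3,4] "plan" : N
        [4,5] "liked" : (PP/(PP\S))\N
      [5,7] PP\S   <
        [5,6] "from" : NP
        [6,7] "slowly" : (PP\S)\NP
    [7,8] "today" : (S\(S\NP))\PP

S\NP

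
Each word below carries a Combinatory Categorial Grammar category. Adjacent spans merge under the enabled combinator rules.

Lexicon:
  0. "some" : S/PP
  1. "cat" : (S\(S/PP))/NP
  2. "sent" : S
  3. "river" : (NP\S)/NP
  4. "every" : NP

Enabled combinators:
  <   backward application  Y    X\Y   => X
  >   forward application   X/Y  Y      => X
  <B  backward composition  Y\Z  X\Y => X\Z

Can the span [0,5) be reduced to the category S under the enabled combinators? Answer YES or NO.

[0,5] S   <
  [0,1] "some" : S/PP
  [1,5] S\(S/PP)   >
    [1,2] "cat" : (S\(S/PP))/NP
    [2,5] NP   <
      [2,3] "sent" : S
      [3,5] NP\S   >
        [3,4] "river" : (NP\S)/NP
        [4,5] "every" : NP

YES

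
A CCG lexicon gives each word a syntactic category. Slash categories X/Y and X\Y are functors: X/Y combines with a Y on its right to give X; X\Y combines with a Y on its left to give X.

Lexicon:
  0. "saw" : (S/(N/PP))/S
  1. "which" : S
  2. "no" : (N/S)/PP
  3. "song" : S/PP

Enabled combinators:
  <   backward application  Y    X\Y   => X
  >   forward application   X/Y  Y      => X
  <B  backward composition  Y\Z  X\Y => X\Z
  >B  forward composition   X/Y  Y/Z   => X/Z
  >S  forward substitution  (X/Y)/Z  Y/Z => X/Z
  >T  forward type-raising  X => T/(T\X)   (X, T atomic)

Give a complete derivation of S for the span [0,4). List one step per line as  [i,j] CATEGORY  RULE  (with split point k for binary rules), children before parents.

[0,1] (S/(N/PP))/S  lex  "saw"
[1,2] S  lex  "which"
[0,2] S/(N/PP)  >  k=1
[2,3] (N/S)/PP  lex  "no"
[3,4] S/PP  lex  "song"
[2,4] N/PP  >S  k=3
[0,4] S  >  k=2

[0,4] S   >
  [0,2] S/(N/PP)   >
    [0,1] "saw" : (S/(N/PP))/S
    [1,2] "which" : S
  [2,4] N/PP   >S
    [2,3] "no" : (N/S)/PP
    [3,4] "song" : S/PP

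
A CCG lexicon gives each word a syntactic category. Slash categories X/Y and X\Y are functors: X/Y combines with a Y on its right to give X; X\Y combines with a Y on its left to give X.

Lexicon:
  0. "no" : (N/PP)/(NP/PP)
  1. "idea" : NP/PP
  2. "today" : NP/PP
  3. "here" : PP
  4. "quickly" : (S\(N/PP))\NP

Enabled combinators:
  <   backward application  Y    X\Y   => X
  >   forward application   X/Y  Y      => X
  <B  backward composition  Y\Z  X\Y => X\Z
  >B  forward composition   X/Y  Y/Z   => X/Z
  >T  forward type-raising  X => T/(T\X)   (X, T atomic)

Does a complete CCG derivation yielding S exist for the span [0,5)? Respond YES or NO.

[0,5] S   <
  [0,2] N/PP   >
    [0,1] "no" : (N/PP)/(NP/PP)
    [1,2] "idea" : NP/PP
  [2,5] S\(N/PP)   <
    [2,4] NP   >
      [2,3] "today" : NP/PP
      [3,4] "here" : PP
    [4,5] "quickly" : (S\(N/PP))\NP

YES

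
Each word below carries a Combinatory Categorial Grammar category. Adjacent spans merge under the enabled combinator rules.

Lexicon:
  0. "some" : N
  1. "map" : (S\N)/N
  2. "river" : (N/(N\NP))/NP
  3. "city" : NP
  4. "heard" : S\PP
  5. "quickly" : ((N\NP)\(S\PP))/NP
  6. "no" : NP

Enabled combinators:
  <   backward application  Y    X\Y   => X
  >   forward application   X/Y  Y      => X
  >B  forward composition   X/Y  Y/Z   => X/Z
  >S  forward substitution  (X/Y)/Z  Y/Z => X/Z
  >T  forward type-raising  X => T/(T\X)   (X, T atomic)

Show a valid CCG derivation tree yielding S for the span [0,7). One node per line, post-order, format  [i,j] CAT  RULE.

[0,7] S   >
  [0,1] S/(S\N)   >T
    [0,1] "some" : N
  [1,7] S\N   >
    [1,2] "map" : (S\N)/N
    [2,7] N   >
      [2,4] N/(N\NP)   >
        [2,3] "river" : (N/(N\NP))/NP
        [3,4] "city" : NP
      [4,7] N\NP   <
        [4,5] "heard" : S\PP
        [5,7] (N\NP)\(S\PP)   >
          [5,6] "quickly" : ((N\NP)\(S\PP))/NP
          [6,7] "no" : NP

[0,1] N  lex  "some"
[0,1] S/(S\N)  >T
[1,2] (S\N)/N  lex  "map"
[2,3] (N/(N\NP))/NP  lex  "river"
[3,4] NP  lex  "city"
[2,4] N/(N\NP)  >  k=3
[4,5] S\PP  lex  "heard"
[5,6] ((N\NP)\(S\PP))/NP  lex  "quickly"
[6,7] NP  lex  "no"
[5,7] (N\NP)\(S\PP)  >  k=6
[4,7] N\NP  <  k=5
[2,7] N  >  k=4
[1,7] S\N  >  k=2
[0,7] S  >  k=1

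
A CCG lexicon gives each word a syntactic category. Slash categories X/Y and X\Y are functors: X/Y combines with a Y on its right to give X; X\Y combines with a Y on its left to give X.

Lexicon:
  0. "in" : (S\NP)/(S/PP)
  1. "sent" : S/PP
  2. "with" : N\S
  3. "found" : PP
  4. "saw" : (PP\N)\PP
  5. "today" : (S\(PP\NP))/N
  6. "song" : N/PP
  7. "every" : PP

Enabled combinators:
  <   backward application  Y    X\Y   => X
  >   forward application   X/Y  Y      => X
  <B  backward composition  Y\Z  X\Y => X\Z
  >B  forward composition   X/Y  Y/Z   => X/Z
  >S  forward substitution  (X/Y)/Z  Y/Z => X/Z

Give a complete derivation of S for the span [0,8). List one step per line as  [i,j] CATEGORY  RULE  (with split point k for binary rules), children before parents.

[0,8] S   <
  [0,5] PP\NP   <B
    [0,3] N\NP   <B
      [0,2] S\NP   >
        [0,1] "in" : (S\NP)/(S/PP)
        [1,2] "sent" : S/PP
      [2,3] "with" : N\S
    [3,5] PP\N   <
      [3,4] "found" : PP
      [4,5] "saw" : (PP\N)\PP
  [5,8] S\(PP\NP)   >
    [5,6] "today" : (S\(PP\NP))/N
    [6,8] N   >
      [6,7] "song" : N/PP
      [7,8] "every" : PP

[0,1] (S\NP)/(S/PP)  lex  "in"
[1,2] S/PP  lex  "sent"
[0,2] S\NP  >  k=1
[2,3] N\S  lex  "with"
[0,3] N\NP  <B  k=2
[3,4] PP  lex  "found"
[4,5] (PP\N)\PP  lex  "saw"
[3,5] PP\N  <  k=4
[0,5] PP\NP  <B  k=3
[5,6] (S\(PP\NP))/N  lex  "today"
[6,7] N/PP  lex  "song"
[7,8] PP  lex  "every"
[6,8] N  >  k=7
[5,8] S\(PP\NP)  >  k=6
[0,8] S  <  k=5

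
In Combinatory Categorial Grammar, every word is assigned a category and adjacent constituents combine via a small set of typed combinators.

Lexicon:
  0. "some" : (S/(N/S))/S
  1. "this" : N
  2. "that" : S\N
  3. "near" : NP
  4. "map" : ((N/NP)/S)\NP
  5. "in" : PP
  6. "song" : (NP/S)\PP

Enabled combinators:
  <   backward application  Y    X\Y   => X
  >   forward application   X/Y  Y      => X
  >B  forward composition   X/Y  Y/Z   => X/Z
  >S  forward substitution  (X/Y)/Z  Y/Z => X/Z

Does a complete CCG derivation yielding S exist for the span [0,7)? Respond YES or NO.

YES

[0,7] S   >
  [0,3] S/(N/S)   >
    [0,1] "some" : (S/(N/S))/S
    [1,3] S   <
      [1,2] "this" : N
      [2,3] "that" : S\N
  [3,7] N/S   >S
    [3,5] (N/NP)/S   <
      [3,4] "near" : NP
      [4,5] "map" : ((N/NP)/S)\NP
    [5,7] NP/S   <
      [5,6] "in" : PP
      [6,7] "song" : (NP/S)\PP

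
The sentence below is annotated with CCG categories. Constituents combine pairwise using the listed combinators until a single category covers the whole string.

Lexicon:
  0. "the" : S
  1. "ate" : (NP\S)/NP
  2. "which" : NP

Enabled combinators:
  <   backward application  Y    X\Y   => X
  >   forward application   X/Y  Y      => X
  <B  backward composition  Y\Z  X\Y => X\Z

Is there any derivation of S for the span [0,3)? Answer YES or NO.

NO

S (NP\S)/NP NP
CKY chart[0,3] = {NP}; S ∉ chart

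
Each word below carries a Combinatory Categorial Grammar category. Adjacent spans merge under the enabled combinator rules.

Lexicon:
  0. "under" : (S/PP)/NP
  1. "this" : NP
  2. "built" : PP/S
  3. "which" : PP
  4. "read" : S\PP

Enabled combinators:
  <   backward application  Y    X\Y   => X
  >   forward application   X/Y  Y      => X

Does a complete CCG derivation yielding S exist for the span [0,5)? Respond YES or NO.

[0,5] S   >
  [0,2] S/PP   >
    [0,1] "under" : (S/PP)/NP
    [1,2] "this" : NP
  [2,5] PP   >
    [2,3] "built" : PP/S
    [3,5] S   <
      [3,4] "which" : PP
      [4,5] "read" : S\PP

YES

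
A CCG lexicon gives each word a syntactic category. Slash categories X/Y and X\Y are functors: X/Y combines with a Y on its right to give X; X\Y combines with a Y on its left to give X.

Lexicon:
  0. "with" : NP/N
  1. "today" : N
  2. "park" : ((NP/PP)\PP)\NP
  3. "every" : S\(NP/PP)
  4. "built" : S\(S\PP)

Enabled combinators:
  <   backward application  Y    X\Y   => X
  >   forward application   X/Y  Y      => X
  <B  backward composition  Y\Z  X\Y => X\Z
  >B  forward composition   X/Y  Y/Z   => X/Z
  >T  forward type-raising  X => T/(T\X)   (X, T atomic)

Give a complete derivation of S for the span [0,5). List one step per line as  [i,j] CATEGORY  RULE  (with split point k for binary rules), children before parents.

[0,5] S   <
  [0,4] S\PP   <B
    [0,3] (NP/PP)\PP   <
      [0,2] NP   >
        [0,1] "with" : NP/N
        [1,2] "today" : N
      [2,3] "park" : ((NP/PP)\PP)\NP
    [3,4] "every" : S\(NP/PP)
  [4,5] "built" : S\(S\PP)

[0,1] NP/N  lex  "with"
[1,2] N  lex  "today"
[0,2] NP  >  k=1
[2,3] ((NP/PP)\PP)\NP  lex  "park"
[0,3] (NP/PP)\PP  <  k=2
[3,4] S\(NP/PP)  lex  "every"
[0,4] S\PP  <B  k=3
[4,5] S\(S\PP)  lex  "built"
[0,5] S  <  k=4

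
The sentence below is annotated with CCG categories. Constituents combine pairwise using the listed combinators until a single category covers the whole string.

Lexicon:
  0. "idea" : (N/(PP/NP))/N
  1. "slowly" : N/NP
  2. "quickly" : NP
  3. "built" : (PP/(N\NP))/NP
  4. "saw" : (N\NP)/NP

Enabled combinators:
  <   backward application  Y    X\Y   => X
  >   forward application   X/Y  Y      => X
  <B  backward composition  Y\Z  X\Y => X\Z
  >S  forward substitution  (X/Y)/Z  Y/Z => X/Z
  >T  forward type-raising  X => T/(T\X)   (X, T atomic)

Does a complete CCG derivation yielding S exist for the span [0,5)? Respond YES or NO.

(N/(PP/NP))/N N/NP NP (PP/(N\NP))/NP (N\NP)/NP
CKY chart[0,5] = {N, N/(N\N), NP/(NP\N), PP/(PP\N), S/(S\N)}; S ∉ chart

NO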